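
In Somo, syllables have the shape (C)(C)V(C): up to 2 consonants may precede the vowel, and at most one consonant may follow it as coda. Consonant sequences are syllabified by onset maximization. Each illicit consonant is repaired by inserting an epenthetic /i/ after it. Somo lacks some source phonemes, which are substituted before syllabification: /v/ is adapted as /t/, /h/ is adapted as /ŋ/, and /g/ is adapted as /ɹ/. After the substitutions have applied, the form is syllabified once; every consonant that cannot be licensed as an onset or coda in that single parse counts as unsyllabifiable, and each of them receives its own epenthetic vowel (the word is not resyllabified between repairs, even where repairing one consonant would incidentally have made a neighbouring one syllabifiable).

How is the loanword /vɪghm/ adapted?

Substitution: /v/ → /t/, /g/ → /ɹ/, /h/ → /ŋ/, giving /tɪɹŋm/.
Syllabifying with onset maximization leaves /ŋ/, /m/ stranded (at most one coda consonant is licensed; onsets may contain at most 2 consonants).
Epenthesis after each stranded consonant: /ŋ/ → /ŋi/, /m/ → /mi/.

tɪɹŋimi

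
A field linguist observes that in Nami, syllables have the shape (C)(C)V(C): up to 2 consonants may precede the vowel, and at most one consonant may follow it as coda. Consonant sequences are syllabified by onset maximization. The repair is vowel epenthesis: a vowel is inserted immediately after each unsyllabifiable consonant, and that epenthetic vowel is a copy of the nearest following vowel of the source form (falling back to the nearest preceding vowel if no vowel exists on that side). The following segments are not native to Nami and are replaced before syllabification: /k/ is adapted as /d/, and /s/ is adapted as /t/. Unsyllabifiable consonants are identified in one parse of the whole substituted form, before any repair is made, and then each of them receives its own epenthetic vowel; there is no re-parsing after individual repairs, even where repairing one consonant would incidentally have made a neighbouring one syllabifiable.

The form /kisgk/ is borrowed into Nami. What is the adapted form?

ditgidi

Substitution: /k/ → /d/, /s/ → /t/, giving /ditgd/.
Under (C)(C)V(C), the unsyllabifiable consonants are /g/, /d/ (at most one coda consonant is licensed; onsets may contain at most 2 consonants).
Inserting the epenthetic vowel yields /g/ → /gi/, /d/ → /di/.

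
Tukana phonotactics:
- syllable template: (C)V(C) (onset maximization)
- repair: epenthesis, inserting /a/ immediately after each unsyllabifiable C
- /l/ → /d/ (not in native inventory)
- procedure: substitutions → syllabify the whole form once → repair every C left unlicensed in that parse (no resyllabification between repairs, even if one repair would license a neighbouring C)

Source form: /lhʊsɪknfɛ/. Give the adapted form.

Substitution: /l/ → /d/, giving /dhʊsɪknfɛ/.
Under (C)V(C), the unsyllabifiable consonants are /d/, /n/ (at most one coda consonant is licensed; onsets are limited to one consonant).
Each unlicensed consonant becomes the onset of a new syllable: /d/ → /da/, /n/ → /na/.

dahʊsɪknafɛ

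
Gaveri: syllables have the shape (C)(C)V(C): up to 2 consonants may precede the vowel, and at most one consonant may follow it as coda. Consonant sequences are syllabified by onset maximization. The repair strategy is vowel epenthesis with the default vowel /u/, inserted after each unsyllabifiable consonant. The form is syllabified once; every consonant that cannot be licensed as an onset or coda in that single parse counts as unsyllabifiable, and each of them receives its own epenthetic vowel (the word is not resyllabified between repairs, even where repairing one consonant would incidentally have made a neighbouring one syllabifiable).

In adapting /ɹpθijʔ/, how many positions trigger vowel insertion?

2

The unsyllabifiable consonants are /ɹ/, /ʔ/; each receives one epenthetic vowel.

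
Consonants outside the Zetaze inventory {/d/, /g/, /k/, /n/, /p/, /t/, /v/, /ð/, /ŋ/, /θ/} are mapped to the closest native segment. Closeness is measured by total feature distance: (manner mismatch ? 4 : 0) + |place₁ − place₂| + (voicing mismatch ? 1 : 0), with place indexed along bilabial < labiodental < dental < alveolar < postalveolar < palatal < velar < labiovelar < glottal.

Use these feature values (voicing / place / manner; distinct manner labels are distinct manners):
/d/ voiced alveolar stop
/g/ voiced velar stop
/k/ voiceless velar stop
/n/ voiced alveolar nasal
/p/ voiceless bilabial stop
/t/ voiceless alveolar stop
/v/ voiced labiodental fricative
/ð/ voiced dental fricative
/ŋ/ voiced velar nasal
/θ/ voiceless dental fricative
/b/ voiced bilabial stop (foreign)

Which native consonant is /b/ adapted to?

p

/p/ is closest: same manner (stop), place distance 0 (bilabial→bilabial), voicing differs (+1); total 1. Next closest is /d/ at distance 3.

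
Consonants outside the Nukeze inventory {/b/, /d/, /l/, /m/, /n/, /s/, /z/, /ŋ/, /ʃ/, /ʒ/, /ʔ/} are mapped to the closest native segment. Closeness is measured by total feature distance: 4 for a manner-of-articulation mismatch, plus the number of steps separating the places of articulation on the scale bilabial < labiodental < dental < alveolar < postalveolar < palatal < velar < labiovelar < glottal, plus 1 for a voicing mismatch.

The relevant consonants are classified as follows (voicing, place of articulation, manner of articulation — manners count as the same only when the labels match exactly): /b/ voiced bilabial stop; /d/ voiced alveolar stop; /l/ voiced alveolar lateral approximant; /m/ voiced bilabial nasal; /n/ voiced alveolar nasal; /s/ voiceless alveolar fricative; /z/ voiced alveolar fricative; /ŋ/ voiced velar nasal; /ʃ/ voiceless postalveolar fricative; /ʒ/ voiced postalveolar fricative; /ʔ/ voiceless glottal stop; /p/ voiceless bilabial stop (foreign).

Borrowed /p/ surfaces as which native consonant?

b

/b/ is closest: same manner (stop), place distance 0 (bilabial→bilabial), voicing differs (+1); total 1. Next closest is /d/ at distance 4.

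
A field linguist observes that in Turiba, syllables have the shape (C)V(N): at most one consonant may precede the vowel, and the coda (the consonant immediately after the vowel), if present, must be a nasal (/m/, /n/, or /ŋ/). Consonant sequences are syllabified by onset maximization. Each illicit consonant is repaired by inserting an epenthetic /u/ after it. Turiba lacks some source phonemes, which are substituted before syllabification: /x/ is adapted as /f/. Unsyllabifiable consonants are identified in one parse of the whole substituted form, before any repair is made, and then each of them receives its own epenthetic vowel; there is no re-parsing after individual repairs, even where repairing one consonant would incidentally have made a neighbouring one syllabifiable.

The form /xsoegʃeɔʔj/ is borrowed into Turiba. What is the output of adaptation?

Substitution: /x/ → /f/, giving /fsoegʃeɔʔj/.
Syllabifying with onset maximization leaves /f/, /g/, /ʔ/, /j/ stranded (only a nasal (/m/, /n/, or /ŋ/) is licensed in coda position; onsets are limited to one consonant).
Inserting the epenthetic vowel yields /f/ → /fu/, /g/ → /gu/, /ʔ/ → /ʔu/, /j/ → /ju/.

fusoeguʃeɔʔuju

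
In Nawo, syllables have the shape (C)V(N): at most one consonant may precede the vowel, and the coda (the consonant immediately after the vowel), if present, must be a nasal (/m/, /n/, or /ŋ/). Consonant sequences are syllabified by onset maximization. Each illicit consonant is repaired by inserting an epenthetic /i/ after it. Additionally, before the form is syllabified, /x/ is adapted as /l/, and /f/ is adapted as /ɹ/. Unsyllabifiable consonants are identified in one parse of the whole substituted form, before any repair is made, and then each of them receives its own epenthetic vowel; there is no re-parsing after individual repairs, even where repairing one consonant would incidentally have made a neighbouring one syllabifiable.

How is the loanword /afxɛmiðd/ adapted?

Substitution: /f/ → /ɹ/, /x/ → /l/, giving /aɹlɛmiðd/.
Syllabifying with onset maximization leaves /ɹ/, /ð/, /d/ stranded (only a nasal (/m/, /n/, or /ŋ/) is licensed in coda position; onsets are limited to one consonant).
Each unlicensed consonant becomes the onset of a new syllable: /ɹ/ → /ɹi/, /ð/ → /ði/, /d/ → /di/.

aɹilɛmiðidi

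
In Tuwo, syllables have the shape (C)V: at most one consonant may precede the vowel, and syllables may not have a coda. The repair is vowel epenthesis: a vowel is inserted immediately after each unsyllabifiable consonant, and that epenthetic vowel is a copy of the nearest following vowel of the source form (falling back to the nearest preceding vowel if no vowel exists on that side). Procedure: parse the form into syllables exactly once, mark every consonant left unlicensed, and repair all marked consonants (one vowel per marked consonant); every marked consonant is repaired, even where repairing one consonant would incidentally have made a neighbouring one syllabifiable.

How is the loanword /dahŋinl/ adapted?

dahiŋinili

The consonants /h/, /n/, /l/ cannot be parsed into a legal (C)V syllable (no codas are permitted; onsets are limited to one consonant).
Epenthesis after each stranded consonant: /h/ → /hi/, /n/ → /ni/, /l/ → /li/.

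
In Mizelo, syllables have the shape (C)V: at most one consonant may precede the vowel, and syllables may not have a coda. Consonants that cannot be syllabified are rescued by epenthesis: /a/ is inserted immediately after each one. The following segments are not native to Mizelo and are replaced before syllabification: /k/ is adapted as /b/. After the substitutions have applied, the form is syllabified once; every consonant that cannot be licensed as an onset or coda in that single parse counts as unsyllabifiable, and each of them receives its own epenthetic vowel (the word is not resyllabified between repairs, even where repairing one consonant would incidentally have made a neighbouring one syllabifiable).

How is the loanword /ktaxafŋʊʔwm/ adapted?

Substitution: /k/ → /b/, giving /btaxafŋʊʔwm/.
Syllabifying with onset maximization leaves /b/, /f/, /ʔ/, /w/, /m/ stranded (no codas are permitted; onsets are limited to one consonant).
Each unlicensed consonant becomes the onset of a new syllable: /b/ → /ba/, /f/ → /fa/, /ʔ/ → /ʔa/, /w/ → /wa/, /m/ → /ma/.

bataxafaŋʊʔawama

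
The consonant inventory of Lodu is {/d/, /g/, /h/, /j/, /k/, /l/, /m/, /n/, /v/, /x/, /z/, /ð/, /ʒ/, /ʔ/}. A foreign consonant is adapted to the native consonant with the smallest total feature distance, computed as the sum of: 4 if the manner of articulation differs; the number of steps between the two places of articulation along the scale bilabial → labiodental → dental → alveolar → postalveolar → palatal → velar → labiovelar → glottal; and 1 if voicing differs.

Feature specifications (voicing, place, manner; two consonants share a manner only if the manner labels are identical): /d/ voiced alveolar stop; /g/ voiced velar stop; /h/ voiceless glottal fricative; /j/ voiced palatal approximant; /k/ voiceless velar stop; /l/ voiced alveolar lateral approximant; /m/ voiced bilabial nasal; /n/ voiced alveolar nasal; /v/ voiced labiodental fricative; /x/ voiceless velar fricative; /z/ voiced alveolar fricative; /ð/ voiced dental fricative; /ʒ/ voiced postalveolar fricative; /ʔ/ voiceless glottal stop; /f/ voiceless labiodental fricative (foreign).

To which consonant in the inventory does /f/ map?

v

/v/ is closest: same manner (fricative), place distance 0 (labiodental→labiodental), voicing differs (+1); total 1. Next closest is /ð/ at distance 2.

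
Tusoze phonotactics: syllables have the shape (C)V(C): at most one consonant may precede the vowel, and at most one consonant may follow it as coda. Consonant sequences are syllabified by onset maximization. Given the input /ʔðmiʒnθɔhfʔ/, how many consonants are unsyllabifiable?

Syllabifying with onset maximization leaves /ʔ/, /ð/, /n/, /f/, /ʔ/ stranded (at most one coda consonant is licensed; onsets are limited to one consonant).

5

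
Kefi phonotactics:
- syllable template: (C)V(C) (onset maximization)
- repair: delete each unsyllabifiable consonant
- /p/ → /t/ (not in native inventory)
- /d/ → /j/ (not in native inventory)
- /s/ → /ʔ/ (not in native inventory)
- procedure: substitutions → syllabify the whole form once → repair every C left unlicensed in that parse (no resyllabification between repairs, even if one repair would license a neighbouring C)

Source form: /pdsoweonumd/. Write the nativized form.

Substitution: /p/ → /t/, /d/ → /j/, /s/ → /ʔ/, giving /tjʔoweonumj/.
Under (C)V(C), the unsyllabifiable consonants are /t/, /j/, /j/ (at most one coda consonant is licensed; onsets are limited to one consonant).
Deleting the stranded consonants removes /t/, /j/, /j/.

ʔoweonum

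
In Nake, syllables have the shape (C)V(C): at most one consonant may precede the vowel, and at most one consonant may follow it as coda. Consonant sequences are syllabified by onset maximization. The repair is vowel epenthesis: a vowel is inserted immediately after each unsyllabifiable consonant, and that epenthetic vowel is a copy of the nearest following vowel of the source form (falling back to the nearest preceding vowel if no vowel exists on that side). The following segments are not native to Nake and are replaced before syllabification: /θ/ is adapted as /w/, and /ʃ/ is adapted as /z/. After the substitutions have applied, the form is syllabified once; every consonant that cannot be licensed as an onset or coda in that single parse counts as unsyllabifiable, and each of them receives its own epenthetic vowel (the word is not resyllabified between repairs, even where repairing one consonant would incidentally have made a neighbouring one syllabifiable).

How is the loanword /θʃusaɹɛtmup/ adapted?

wuzusaɹɛtmup

Substitution: /θ/ → /w/, /ʃ/ → /z/, giving /wzusaɹɛtmup/.
The consonants /w/ cannot be parsed into a legal (C)V(C) syllable (at most one coda consonant is licensed; onsets are limited to one consonant).
Epenthesis after each stranded consonant: /w/ → /wu/.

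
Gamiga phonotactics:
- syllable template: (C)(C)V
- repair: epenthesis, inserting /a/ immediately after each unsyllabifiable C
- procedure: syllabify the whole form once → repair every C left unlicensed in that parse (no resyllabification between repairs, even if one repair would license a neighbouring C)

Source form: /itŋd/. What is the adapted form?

itaŋada

Syllabifying with onset maximization leaves /t/, /ŋ/, /d/ stranded (no codas are permitted; onsets may contain at most 2 consonants).
Epenthesis after each stranded consonant: /t/ → /ta/, /ŋ/ → /ŋa/, /d/ → /da/.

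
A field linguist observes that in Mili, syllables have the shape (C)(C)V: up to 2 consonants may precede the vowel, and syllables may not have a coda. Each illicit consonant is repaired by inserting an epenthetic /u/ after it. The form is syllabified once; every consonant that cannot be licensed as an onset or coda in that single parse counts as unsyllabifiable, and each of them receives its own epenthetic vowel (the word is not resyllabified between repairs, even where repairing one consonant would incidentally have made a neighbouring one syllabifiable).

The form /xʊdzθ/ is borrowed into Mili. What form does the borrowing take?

xʊduzuθu

Under (C)(C)V, the unsyllabifiable consonants are /d/, /z/, /θ/ (no codas are permitted; onsets may contain at most 2 consonants).
Each unlicensed consonant becomes the onset of a new syllable: /d/ → /du/, /z/ → /zu/, /θ/ → /θu/.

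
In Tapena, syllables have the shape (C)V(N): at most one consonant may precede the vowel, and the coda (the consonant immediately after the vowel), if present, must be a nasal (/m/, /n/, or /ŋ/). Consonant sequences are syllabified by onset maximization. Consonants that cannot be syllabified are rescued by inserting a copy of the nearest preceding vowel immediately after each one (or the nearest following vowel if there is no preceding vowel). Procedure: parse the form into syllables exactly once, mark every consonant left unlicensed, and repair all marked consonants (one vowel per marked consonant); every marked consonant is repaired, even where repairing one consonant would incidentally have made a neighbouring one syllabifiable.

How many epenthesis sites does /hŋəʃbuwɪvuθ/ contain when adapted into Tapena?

3

The unsyllabifiable consonants are /h/, /ʃ/, /θ/; each receives one epenthetic vowel.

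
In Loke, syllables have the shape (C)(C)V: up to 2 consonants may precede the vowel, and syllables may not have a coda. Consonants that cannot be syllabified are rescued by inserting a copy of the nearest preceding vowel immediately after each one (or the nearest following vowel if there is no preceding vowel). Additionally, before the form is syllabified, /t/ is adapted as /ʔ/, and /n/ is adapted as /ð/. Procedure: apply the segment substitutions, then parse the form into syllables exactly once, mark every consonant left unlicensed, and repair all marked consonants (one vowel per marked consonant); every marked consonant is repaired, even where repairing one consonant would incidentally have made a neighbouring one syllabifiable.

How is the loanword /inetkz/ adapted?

Substitution: /n/ → /ð/, /t/ → /ʔ/, giving /iðeʔkz/.
The consonants /ʔ/, /k/, /z/ cannot be parsed into a legal (C)(C)V syllable (no codas are permitted; onsets may contain at most 2 consonants).
Epenthesis after each stranded consonant: /ʔ/ → /ʔe/, /k/ → /ke/, /z/ → /ze/.

iðeʔekeze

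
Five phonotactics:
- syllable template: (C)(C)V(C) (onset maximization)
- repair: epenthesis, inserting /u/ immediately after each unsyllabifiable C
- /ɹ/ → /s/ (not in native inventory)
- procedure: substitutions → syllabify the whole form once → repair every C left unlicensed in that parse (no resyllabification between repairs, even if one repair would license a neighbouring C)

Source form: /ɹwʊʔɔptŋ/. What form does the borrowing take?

swʊʔɔptuŋu

Substitution: /ɹ/ → /s/, giving /swʊʔɔptŋ/.
Under (C)(C)V(C), the unsyllabifiable consonants are /t/, /ŋ/ (at most one coda consonant is licensed; onsets may contain at most 2 consonants).
Inserting the epenthetic vowel yields /t/ → /tu/, /ŋ/ → /ŋu/.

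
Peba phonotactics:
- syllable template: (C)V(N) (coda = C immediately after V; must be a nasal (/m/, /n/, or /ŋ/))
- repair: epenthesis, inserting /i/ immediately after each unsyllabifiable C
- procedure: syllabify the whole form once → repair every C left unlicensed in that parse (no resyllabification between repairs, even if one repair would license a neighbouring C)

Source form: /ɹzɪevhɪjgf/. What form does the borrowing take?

ɹizɪevihɪjigifi

The consonants /ɹ/, /v/, /j/, /g/, /f/ cannot be parsed into a legal (C)V(N) syllable (only a nasal (/m/, /n/, or /ŋ/) is licensed in coda position; onsets are limited to one consonant).
Each unlicensed consonant becomes the onset of a new syllable: /ɹ/ → /ɹi/, /v/ → /vi/, /j/ → /ji/, /g/ → /gi/, /f/ → /fi/.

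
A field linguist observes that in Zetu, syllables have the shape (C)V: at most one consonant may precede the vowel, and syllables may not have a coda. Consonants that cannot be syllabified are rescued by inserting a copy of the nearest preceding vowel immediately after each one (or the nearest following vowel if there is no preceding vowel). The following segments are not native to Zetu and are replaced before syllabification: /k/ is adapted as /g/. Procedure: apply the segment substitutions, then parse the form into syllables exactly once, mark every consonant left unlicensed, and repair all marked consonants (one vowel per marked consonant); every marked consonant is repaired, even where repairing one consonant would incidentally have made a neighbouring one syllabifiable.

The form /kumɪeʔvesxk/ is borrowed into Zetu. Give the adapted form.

gumɪeʔevesexege

Substitution: /k/ → /g/, giving /gumɪeʔvesxg/.
Under (C)V, the unsyllabifiable consonants are /ʔ/, /s/, /x/, /g/ (no codas are permitted; onsets are limited to one consonant).
Epenthesis after each stranded consonant: /ʔ/ → /ʔe/, /s/ → /se/, /x/ → /xe/, /g/ → /ge/.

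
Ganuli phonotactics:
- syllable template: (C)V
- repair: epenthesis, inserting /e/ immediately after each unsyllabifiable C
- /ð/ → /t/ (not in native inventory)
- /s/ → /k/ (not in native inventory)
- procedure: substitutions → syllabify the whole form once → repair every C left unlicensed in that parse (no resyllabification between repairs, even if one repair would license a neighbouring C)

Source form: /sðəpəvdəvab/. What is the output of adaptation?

ketəpəvedəvabe

Substitution: /s/ → /k/, /ð/ → /t/, giving /ktəpəvdəvab/.
Under (C)V, the unsyllabifiable consonants are /k/, /v/, /b/ (no codas are permitted; onsets are limited to one consonant).
Each unlicensed consonant becomes the onset of a new syllable: /k/ → /ke/, /v/ → /ve/, /b/ → /be/.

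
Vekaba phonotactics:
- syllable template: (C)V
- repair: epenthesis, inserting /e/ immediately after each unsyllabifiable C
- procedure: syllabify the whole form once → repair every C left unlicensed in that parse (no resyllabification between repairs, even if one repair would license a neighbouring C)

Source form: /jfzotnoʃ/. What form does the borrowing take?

jefezotenoʃe

The consonants /j/, /f/, /t/, /ʃ/ cannot be parsed into a legal (C)V syllable (no codas are permitted; onsets are limited to one consonant).
Epenthesis after each stranded consonant: /j/ → /je/, /f/ → /fe/, /t/ → /te/, /ʃ/ → /ʃe/.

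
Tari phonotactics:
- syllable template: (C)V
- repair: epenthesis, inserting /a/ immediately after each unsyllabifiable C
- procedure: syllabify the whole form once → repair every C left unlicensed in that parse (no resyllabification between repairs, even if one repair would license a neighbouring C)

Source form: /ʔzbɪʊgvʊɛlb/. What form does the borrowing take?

Under (C)V, the unsyllabifiable consonants are /ʔ/, /z/, /g/, /l/, /b/ (no codas are permitted; onsets are limited to one consonant).
Epenthesis after each stranded consonant: /ʔ/ → /ʔa/, /z/ → /za/, /g/ → /ga/, /l/ → /la/, /b/ → /ba/.

ʔazabɪʊgavʊɛlaba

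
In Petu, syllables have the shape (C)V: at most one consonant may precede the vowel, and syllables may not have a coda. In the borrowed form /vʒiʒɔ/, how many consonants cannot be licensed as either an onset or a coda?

Under (C)V, the unsyllabifiable consonants are /v/ (no codas are permitted; onsets are limited to one consonant).

1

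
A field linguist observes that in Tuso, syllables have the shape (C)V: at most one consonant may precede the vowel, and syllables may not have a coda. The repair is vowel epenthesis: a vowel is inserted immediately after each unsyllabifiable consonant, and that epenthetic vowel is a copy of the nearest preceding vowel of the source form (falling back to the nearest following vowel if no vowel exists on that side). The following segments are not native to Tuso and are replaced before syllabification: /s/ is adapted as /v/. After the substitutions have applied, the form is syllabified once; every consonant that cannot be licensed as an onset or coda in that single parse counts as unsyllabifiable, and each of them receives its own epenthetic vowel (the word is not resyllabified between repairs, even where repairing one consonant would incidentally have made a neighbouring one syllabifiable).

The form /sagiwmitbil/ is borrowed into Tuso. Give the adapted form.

vagiwimitibili

Substitution: /s/ → /v/, giving /vagiwmitbil/.
Under (C)V, the unsyllabifiable consonants are /w/, /t/, /l/ (no codas are permitted; onsets are limited to one consonant).
Each unlicensed consonant becomes the onset of a new syllable: /w/ → /wi/, /t/ → /ti/, /l/ → /li/.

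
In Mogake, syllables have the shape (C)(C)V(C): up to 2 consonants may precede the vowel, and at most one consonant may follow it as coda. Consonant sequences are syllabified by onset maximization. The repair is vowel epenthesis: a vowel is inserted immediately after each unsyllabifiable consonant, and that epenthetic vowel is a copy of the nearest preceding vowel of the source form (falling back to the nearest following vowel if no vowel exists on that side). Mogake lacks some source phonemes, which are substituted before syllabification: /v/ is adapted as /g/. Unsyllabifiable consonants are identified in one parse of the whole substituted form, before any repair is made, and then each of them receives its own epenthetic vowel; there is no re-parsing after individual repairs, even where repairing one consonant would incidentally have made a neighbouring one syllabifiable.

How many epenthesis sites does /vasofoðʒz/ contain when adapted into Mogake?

2

After substitution the input is /gasofoðʒz/.
The unsyllabifiable consonants are /ʒ/, /z/; each receives one epenthetic vowel.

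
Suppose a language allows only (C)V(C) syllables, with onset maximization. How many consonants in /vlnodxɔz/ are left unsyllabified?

2

Under (C)V(C), the unsyllabifiable consonants are /v/, /l/ (at most one coda consonant is licensed; onsets are limited to one consonant).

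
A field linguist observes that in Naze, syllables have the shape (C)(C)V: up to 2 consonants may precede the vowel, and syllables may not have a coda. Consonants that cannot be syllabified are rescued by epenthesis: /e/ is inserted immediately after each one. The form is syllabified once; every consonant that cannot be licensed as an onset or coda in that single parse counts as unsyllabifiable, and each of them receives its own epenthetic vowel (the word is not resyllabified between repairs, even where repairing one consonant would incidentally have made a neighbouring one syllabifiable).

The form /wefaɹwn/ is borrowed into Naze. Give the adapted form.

Syllabifying with onset maximization leaves /ɹ/, /w/, /n/ stranded (no codas are permitted; onsets may contain at most 2 consonants).
Each unlicensed consonant becomes the onset of a new syllable: /ɹ/ → /ɹe/, /w/ → /we/, /n/ → /ne/.

wefaɹewene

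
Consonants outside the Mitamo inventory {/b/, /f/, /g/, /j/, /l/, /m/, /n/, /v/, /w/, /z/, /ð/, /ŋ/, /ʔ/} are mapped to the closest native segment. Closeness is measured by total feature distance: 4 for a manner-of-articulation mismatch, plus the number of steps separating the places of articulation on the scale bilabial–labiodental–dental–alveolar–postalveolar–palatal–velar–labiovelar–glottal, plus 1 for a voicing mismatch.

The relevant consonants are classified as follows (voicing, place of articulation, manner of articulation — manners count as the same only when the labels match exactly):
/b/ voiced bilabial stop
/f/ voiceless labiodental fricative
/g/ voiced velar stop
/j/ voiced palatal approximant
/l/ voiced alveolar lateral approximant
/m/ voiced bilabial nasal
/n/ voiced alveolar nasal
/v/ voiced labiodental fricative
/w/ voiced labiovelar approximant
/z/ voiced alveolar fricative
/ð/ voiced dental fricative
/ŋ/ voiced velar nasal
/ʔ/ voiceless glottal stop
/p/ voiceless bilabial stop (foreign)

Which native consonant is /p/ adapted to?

b

/b/ is closest: same manner (stop), place distance 0 (bilabial→bilabial), voicing differs (+1); total 1. Next closest is /f/ at distance 5.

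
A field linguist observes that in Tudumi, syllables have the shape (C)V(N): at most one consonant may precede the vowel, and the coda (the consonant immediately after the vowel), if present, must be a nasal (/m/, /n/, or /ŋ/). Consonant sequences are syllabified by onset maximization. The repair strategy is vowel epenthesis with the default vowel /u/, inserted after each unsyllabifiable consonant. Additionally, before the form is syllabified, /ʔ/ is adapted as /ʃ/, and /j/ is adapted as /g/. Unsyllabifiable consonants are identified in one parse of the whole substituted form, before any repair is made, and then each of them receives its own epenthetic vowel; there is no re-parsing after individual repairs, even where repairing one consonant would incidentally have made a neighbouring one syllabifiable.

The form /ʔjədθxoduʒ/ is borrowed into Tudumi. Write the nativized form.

ʃugəduθuxoduʒu

Substitution: /ʔ/ → /ʃ/, /j/ → /g/, giving /ʃgədθxoduʒ/.
Syllabifying with onset maximization leaves /ʃ/, /d/, /θ/, /ʒ/ stranded (only a nasal (/m/, /n/, or /ŋ/) is licensed in coda position; onsets are limited to one consonant).
Each unlicensed consonant becomes the onset of a new syllable: /ʃ/ → /ʃu/, /d/ → /du/, /θ/ → /θu/, /ʒ/ → /ʒu/.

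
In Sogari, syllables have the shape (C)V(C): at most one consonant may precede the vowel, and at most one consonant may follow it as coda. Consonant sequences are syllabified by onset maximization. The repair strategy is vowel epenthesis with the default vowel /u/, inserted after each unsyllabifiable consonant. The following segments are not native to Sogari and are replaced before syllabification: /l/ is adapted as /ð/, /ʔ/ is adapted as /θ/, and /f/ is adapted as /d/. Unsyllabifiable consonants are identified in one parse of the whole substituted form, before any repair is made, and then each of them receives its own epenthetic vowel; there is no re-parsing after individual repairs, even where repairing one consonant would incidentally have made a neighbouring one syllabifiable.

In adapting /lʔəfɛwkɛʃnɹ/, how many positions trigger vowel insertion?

After substitution the input is /ðθədɛwkɛʃnɹ/.
The unsyllabifiable consonants are /ð/, /n/, /ɹ/; each receives one epenthetic vowel.

3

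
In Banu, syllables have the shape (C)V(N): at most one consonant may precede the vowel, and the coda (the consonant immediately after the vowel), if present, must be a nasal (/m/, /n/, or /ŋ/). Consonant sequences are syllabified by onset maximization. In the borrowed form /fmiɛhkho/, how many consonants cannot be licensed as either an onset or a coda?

3

Under (C)V(N), the unsyllabifiable consonants are /f/, /h/, /k/ (only a nasal (/m/, /n/, or /ŋ/) is licensed in coda position; onsets are limited to one consonant).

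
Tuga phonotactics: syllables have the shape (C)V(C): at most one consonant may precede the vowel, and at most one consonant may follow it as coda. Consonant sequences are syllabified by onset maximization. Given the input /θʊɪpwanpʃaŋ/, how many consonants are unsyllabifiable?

1

Under (C)V(C), the unsyllabifiable consonants are /p/ (at most one coda consonant is licensed; onsets are limited to one consonant).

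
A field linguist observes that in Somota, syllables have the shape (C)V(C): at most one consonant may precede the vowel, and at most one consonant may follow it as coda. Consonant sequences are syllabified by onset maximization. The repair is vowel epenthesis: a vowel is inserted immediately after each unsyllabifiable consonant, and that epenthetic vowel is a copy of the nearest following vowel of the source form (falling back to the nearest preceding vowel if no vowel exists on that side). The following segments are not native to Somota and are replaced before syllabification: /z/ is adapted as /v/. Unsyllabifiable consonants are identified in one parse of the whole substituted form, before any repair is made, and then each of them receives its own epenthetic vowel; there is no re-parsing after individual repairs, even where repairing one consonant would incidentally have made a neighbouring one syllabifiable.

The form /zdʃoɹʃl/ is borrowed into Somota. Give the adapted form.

Substitution: /z/ → /v/, giving /vdʃoɹʃl/.
Under (C)V(C), the unsyllabifiable consonants are /v/, /d/, /ʃ/, /l/ (at most one coda consonant is licensed; onsets are limited to one consonant).
Inserting the epenthetic vowel yields /v/ → /vo/, /d/ → /do/, /ʃ/ → /ʃo/, /l/ → /lo/.

vodoʃoɹʃolo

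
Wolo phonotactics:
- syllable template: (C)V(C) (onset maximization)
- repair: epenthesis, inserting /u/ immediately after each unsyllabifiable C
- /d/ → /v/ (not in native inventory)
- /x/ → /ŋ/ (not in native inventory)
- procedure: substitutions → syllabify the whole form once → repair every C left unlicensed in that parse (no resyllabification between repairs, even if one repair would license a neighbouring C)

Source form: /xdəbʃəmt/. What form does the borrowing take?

Substitution: /x/ → /ŋ/, /d/ → /v/, giving /ŋvəbʃəmt/.
Syllabifying with onset maximization leaves /ŋ/, /t/ stranded (at most one coda consonant is licensed; onsets are limited to one consonant).
Each unlicensed consonant becomes the onset of a new syllable: /ŋ/ → /ŋu/, /t/ → /tu/.

ŋuvəbʃəmtu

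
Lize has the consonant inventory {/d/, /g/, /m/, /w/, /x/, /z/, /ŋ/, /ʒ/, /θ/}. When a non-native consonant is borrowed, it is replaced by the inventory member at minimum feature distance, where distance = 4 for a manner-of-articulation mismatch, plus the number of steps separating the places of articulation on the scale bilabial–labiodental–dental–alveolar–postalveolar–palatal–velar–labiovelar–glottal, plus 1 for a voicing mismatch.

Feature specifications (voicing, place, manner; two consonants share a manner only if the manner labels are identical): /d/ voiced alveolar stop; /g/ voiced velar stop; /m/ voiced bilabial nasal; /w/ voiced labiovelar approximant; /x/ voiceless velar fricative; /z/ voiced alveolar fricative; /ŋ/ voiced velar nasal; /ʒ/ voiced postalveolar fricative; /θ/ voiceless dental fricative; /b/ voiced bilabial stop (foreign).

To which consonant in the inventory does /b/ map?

d

/d/ is closest: same manner (stop), place distance 3 (bilabial→alveolar), same voicing; total 3. Next closest is /m/ at distance 4.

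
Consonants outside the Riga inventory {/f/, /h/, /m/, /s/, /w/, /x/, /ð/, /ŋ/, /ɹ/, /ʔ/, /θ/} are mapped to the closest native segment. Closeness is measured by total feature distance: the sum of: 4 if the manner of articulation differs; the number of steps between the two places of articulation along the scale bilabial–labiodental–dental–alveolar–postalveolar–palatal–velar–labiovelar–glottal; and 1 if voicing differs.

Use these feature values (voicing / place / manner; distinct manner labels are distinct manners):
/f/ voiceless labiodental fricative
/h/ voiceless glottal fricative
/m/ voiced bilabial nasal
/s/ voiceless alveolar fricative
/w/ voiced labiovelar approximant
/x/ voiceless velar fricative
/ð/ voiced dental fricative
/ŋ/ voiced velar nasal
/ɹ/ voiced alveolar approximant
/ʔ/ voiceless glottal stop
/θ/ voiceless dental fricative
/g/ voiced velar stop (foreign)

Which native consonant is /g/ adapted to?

ʔ

/ʔ/ is closest: same manner (stop), place distance 2 (velar→glottal), voicing differs (+1); total 3. Next closest is /ŋ/ at distance 4.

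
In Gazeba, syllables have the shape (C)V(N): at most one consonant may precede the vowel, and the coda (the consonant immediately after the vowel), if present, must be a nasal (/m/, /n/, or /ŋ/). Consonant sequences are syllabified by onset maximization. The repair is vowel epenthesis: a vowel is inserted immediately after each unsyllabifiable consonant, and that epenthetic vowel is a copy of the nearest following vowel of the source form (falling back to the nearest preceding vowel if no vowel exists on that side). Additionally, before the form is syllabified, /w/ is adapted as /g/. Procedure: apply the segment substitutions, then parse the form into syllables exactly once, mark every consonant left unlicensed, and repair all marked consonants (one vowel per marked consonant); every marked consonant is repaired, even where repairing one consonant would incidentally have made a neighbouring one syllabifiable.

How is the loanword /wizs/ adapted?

Substitution: /w/ → /g/, giving /gizs/.
Under (C)V(N), the unsyllabifiable consonants are /z/, /s/ (only a nasal (/m/, /n/, or /ŋ/) is licensed in coda position; onsets are limited to one consonant).
Epenthesis after each stranded consonant: /z/ → /zi/, /s/ → /si/.

gizisi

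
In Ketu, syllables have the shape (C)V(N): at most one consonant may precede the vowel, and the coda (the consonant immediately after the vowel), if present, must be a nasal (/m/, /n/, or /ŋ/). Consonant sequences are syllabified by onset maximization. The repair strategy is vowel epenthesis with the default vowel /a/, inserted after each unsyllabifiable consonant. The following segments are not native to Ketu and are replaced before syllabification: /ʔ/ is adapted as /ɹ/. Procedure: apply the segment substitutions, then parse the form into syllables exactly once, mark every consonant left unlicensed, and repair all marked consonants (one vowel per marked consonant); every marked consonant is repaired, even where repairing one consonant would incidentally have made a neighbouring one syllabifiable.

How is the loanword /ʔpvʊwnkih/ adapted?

ɹapavʊwanakiha

Substitution: /ʔ/ → /ɹ/, giving /ɹpvʊwnkih/.
Under (C)V(N), the unsyllabifiable consonants are /ɹ/, /p/, /w/, /n/, /h/ (only a nasal (/m/, /n/, or /ŋ/) is licensed in coda position; onsets are limited to one consonant).
Epenthesis after each stranded consonant: /ɹ/ → /ɹa/, /p/ → /pa/, /w/ → /wa/, /n/ → /na/, /h/ → /ha/.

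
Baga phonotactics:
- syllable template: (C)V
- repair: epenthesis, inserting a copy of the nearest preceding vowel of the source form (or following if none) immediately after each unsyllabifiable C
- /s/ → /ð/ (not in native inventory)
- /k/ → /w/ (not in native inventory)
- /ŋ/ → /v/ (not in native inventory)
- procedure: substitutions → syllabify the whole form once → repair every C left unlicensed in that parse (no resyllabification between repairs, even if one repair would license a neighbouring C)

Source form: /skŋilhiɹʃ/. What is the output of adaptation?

ðiwivilihiɹiʃi

Substitution: /s/ → /ð/, /k/ → /w/, /ŋ/ → /v/, giving /ðwvilhiɹʃ/.
Syllabifying with onset maximization leaves /ð/, /w/, /l/, /ɹ/, /ʃ/ stranded (no codas are permitted; onsets are limited to one consonant).
Inserting the epenthetic vowel yields /ð/ → /ði/, /w/ → /wi/, /l/ → /li/, /ɹ/ → /ɹi/, /ʃ/ → /ʃi/.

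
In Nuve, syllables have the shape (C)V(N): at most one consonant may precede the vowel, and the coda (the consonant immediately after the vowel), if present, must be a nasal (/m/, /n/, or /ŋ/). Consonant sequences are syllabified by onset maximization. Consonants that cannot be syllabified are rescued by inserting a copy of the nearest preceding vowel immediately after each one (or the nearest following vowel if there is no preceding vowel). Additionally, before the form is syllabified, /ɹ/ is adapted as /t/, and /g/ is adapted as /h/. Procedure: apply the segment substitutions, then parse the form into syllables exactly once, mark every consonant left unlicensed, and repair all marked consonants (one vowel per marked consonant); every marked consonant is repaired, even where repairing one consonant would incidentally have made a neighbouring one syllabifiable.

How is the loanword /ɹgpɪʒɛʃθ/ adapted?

tɪhɪpɪʒɛʃɛθɛ

Substitution: /ɹ/ → /t/, /g/ → /h/, giving /thpɪʒɛʃθ/.
The consonants /t/, /h/, /ʃ/, /θ/ cannot be parsed into a legal (C)V(N) syllable (only a nasal (/m/, /n/, or /ŋ/) is licensed in coda position; onsets are limited to one consonant).
Each unlicensed consonant becomes the onset of a new syllable: /t/ → /tɪ/, /h/ → /hɪ/, /ʃ/ → /ʃɛ/, /θ/ → /θɛ/.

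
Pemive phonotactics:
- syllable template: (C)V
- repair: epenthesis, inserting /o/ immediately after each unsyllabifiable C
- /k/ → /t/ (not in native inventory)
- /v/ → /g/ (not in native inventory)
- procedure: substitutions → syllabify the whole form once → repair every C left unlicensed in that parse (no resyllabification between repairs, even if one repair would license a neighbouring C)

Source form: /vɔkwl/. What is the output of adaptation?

gɔtowolo

Substitution: /v/ → /g/, /k/ → /t/, giving /gɔtwl/.
The consonants /t/, /w/, /l/ cannot be parsed into a legal (C)V syllable (no codas are permitted; onsets are limited to one consonant).
Each unlicensed consonant becomes the onset of a new syllable: /t/ → /to/, /w/ → /wo/, /l/ → /lo/.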